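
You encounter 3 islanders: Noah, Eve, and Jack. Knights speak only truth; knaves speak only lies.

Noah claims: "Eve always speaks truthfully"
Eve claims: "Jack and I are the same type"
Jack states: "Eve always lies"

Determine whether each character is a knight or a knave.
Noah is a knave.
Eve is a knave.
Jack is a knight.

Verification:
- Noah (knave) says "Eve always speaks truthfully" - this is FALSE (a lie) because Eve is a knave.
- Eve (knave) says "Jack and I are the same type" - this is FALSE (a lie) because Eve is a knave and Jack is a knight.
- Jack (knight) says "Eve always lies" - this is TRUE because Eve is a knave.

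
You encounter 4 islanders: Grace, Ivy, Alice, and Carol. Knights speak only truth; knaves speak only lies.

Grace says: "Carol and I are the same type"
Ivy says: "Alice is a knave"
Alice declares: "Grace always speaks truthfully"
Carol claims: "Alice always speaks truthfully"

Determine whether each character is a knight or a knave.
Grace is a knight.
Ivy is a knave.
Alice is a knight.
Carol is a knight.

Verification:
- Grace (knight) says "Carol and I are the same type" - this is TRUE because Grace is a knight and Carol is a knight.
- Ivy (knave) says "Alice is a knave" - this is FALSE (a lie) because Alice is a knight.
- Alice (knight) says "Grace always speaks truthfully" - this is TRUE because Grace is a knight.
- Carol (knight) says "Alice always speaks truthfully" - this is TRUE because Alice is a knight.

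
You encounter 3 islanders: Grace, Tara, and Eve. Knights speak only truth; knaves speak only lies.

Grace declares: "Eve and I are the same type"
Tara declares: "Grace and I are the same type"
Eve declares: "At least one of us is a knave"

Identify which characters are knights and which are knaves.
Grace is a knight.
Tara is a knave.
Eve is a knight.

Verification:
- Grace (knight) says "Eve and I are the same type" - this is TRUE because Grace is a knight and Eve is a knight.
- Tara (knave) says "Grace and I are the same type" - this is FALSE (a lie) because Tara is a knave and Grace is a knight.
- Eve (knight) says "At least one of us is a knave" - this is TRUE because Tara is a knave.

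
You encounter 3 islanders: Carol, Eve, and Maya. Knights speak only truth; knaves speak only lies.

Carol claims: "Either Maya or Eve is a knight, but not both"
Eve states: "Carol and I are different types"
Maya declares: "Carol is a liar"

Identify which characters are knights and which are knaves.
Carol is a knave.
Eve is a knight.
Maya is a knight.

Verification:
- Carol (knave) says "Either Maya or Eve is a knight, but not both" - this is FALSE (a lie) because Maya is a knight and Eve is a knight.
- Eve (knight) says "Carol and I are different types" - this is TRUE because Eve is a knight and Carol is a knave.
- Maya (knight) says "Carol is a liar" - this is TRUE because Carol is a knave.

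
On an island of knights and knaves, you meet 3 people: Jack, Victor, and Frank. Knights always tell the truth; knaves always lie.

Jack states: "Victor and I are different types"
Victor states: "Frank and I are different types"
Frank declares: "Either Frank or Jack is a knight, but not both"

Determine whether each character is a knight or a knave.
Jack is a knave.
Victor is a knave.
Frank is a knave.

Verification:
- Jack (knave) says "Victor and I are different types" - this is FALSE (a lie) because Jack is a knave and Victor is a knave.
- Victor (knave) says "Frank and I are different types" - this is FALSE (a lie) because Victor is a knave and Frank is a knave.
- Frank (knave) says "Either Frank or Jack is a knight, but not both" - this is FALSE (a lie) because Frank is a knave and Jack is a knave.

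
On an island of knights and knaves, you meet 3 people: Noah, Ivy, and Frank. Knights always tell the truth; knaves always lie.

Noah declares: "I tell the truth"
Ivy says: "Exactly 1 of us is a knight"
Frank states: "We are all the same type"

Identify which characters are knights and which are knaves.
Noah is a knave.
Ivy is a knight.
Frank is a knave.

Verification:
- Noah (knave) says "I tell the truth" - this is FALSE (a lie) because Noah is a knave.
- Ivy (knight) says "Exactly 1 of us is a knight" - this is TRUE because there are 1 knights.
- Frank (knave) says "We are all the same type" - this is FALSE (a lie) because Ivy is a knight and Noah and Frank are knaves.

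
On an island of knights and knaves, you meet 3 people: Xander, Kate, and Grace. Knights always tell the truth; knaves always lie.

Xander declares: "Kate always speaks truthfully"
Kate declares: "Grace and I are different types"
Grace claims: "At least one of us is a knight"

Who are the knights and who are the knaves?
Xander is a knave.
Kate is a knave.
Grace is a knave.

Verification:
- Xander (knave) says "Kate always speaks truthfully" - this is FALSE (a lie) because Kate is a knave.
- Kate (knave) says "Grace and I are different types" - this is FALSE (a lie) because Kate is a knave and Grace is a knave.
- Grace (knave) says "At least one of us is a knight" - this is FALSE (a lie) because no one is a knight.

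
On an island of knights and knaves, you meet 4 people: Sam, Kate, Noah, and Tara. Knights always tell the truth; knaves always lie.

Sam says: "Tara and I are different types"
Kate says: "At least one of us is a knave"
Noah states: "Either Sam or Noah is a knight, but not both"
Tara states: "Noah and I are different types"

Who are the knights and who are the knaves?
Sam is a knave.
Kate is a knight.
Noah is a knave.
Tara is a knave.

Verification:
- Sam (knave) says "Tara and I are different types" - this is FALSE (a lie) because Sam is a knave and Tara is a knave.
- Kate (knight) says "At least one of us is a knave" - this is TRUE because Sam, Noah, and Tara are knaves.
- Noah (knave) says "Either Sam or Noah is a knight, but not both" - this is FALSE (a lie) because Sam is a knave and Noah is a knave.
- Tara (knave) says "Noah and I are different types" - this is FALSE (a lie) because Tara is a knave and Noah is a knave.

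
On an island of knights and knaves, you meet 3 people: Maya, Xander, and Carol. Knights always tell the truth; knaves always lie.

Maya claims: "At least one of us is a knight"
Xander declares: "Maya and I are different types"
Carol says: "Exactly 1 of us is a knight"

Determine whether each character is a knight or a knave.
Maya is a knave.
Xander is a knave.
Carol is a knave.

Verification:
- Maya (knave) says "At least one of us is a knight" - this is FALSE (a lie) because no one is a knight.
- Xander (knave) says "Maya and I are different types" - this is FALSE (a lie) because Xander is a knave and Maya is a knave.
- Carol (knave) says "Exactly 1 of us is a knight" - this is FALSE (a lie) because there are 0 knights.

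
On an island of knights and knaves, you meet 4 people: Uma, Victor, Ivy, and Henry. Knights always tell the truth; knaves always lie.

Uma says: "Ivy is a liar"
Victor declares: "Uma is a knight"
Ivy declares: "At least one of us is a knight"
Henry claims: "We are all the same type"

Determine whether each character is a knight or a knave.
Uma is a knave.
Victor is a knave.
Ivy is a knight.
Henry is a knave.

Verification:
- Uma (knave) says "Ivy is a liar" - this is FALSE (a lie) because Ivy is a knight.
- Victor (knave) says "Uma is a knight" - this is FALSE (a lie) because Uma is a knave.
- Ivy (knight) says "At least one of us is a knight" - this is TRUE because Ivy is a knight.
- Henry (knave) says "We are all the same type" - this is FALSE (a lie) because Ivy is a knight and Uma, Victor, and Henry are knaves.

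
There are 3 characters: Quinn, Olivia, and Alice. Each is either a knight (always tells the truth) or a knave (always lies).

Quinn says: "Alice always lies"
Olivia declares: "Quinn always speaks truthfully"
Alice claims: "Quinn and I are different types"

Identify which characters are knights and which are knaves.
Quinn is a knave.
Olivia is a knave.
Alice is a knight.

Verification:
- Quinn (knave) says "Alice always lies" - this is FALSE (a lie) because Alice is a knight.
- Olivia (knave) says "Quinn always speaks truthfully" - this is FALSE (a lie) because Quinn is a knave.
- Alice (knight) says "Quinn and I are different types" - this is TRUE because Alice is a knight and Quinn is a knave.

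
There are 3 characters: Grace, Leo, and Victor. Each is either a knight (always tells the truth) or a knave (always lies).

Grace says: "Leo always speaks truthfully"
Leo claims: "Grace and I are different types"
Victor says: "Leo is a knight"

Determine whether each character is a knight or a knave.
Grace is a knave.
Leo is a knave.
Victor is a knave.

Verification:
- Grace (knave) says "Leo always speaks truthfully" - this is FALSE (a lie) because Leo is a knave.
- Leo (knave) says "Grace and I are different types" - this is FALSE (a lie) because Leo is a knave and Grace is a knave.
- Victor (knave) says "Leo is a knight" - this is FALSE (a lie) because Leo is a knave.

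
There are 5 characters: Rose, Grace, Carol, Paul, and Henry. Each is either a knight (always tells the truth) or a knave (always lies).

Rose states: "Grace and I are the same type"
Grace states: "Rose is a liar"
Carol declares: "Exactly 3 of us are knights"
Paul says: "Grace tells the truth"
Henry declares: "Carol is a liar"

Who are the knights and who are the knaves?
Rose is a knave.
Grace is a knight.
Carol is a knight.
Paul is a knight.
Henry is a knave.

Verification:
- Rose (knave) says "Grace and I are the same type" - this is FALSE (a lie) because Rose is a knave and Grace is a knight.
- Grace (knight) says "Rose is a liar" - this is TRUE because Rose is a knave.
- Carol (knight) says "Exactly 3 of us are knights" - this is TRUE because there are 3 knights.
- Paul (knight) says "Grace tells the truth" - this is TRUE because Grace is a knight.
- Henry (knave) says "Carol is a liar" - this is FALSE (a lie) because Carol is a knight.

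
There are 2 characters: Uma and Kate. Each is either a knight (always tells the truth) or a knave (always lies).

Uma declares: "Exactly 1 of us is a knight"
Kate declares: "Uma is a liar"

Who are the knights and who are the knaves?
Uma is a knight.
Kate is a knave.

Verification:
- Uma (knight) says "Exactly 1 of us is a knight" - this is TRUE because there are 1 knights.
- Kate (knave) says "Uma is a liar" - this is FALSE (a lie) because Uma is a knight.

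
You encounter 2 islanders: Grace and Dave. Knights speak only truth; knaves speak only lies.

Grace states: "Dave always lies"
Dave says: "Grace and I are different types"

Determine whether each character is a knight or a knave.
Grace is a knave.
Dave is a knight.

Verification:
- Grace (knave) says "Dave always lies" - this is FALSE (a lie) because Dave is a knight.
- Dave (knight) says "Grace and I are different types" - this is TRUE because Dave is a knight and Grace is a knave.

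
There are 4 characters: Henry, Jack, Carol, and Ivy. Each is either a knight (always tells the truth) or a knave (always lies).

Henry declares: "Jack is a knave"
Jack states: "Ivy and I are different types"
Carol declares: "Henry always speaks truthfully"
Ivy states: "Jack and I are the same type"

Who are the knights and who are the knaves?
Henry is a knave.
Jack is a knight.
Carol is a knave.
Ivy is a knave.

Verification:
- Henry (knave) says "Jack is a knave" - this is FALSE (a lie) because Jack is a knight.
- Jack (knight) says "Ivy and I are different types" - this is TRUE because Jack is a knight and Ivy is a knave.
- Carol (knave) says "Henry always speaks truthfully" - this is FALSE (a lie) because Henry is a knave.
- Ivy (knave) says "Jack and I are the same type" - this is FALSE (a lie) because Ivy is a knave and Jack is a knight.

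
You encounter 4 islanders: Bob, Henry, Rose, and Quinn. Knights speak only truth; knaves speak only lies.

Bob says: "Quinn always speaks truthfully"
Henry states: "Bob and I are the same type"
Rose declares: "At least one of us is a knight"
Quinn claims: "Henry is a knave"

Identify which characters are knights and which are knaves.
Bob is a knight.
Henry is a knave.
Rose is a knight.
Quinn is a knight.

Verification:
- Bob (knight) says "Quinn always speaks truthfully" - this is TRUE because Quinn is a knight.
- Henry (knave) says "Bob and I are the same type" - this is FALSE (a lie) because Henry is a knave and Bob is a knight.
- Rose (knight) says "At least one of us is a knight" - this is TRUE because Bob, Rose, and Quinn are knights.
- Quinn (knight) says "Henry is a knave" - this is TRUE because Henry is a knave.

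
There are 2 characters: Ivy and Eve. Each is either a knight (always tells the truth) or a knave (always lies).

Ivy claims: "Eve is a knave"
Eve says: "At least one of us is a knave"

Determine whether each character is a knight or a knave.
Ivy is a knave.
Eve is a knight.

Verification:
- Ivy (knave) says "Eve is a knave" - this is FALSE (a lie) because Eve is a knight.
- Eve (knight) says "At least one of us is a knave" - this is TRUE because Ivy is a knave.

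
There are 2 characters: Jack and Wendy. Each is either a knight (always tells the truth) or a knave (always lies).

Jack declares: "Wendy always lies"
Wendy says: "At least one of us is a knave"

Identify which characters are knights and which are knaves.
Jack is a knave.
Wendy is a knight.

Verification:
- Jack (knave) says "Wendy always lies" - this is FALSE (a lie) because Wendy is a knight.
- Wendy (knight) says "At least one of us is a knave" - this is TRUE because Jack is a knave.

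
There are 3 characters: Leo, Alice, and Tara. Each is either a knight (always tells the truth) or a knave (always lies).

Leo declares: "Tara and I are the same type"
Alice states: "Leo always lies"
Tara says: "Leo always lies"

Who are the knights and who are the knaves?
Leo is a knave.
Alice is a knight.
Tara is a knight.

Verification:
- Leo (knave) says "Tara and I are the same type" - this is FALSE (a lie) because Leo is a knave and Tara is a knight.
- Alice (knight) says "Leo always lies" - this is TRUE because Leo is a knave.
- Tara (knight) says "Leo always lies" - this is TRUE because Leo is a knave.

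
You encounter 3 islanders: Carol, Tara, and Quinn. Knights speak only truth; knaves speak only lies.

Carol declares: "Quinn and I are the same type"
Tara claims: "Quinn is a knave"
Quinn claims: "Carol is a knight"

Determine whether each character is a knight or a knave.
Carol is a knight.
Tara is a knave.
Quinn is a knight.

Verification:
- Carol (knight) says "Quinn and I are the same type" - this is TRUE because Carol is a knight and Quinn is a knight.
- Tara (knave) says "Quinn is a knave" - this is FALSE (a lie) because Quinn is a knight.
- Quinn (knight) says "Carol is a knight" - this is TRUE because Carol is a knight.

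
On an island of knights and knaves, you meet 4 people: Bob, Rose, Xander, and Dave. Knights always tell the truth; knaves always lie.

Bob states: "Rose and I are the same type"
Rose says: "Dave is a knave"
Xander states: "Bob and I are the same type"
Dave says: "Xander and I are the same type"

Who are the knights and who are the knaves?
Bob is a knight.
Rose is a knight.
Xander is a knight.
Dave is a knave.

Verification:
- Bob (knight) says "Rose and I are the same type" - this is TRUE because Bob is a knight and Rose is a knight.
- Rose (knight) says "Dave is a knave" - this is TRUE because Dave is a knave.
- Xander (knight) says "Bob and I are the same type" - this is TRUE because Xander is a knight and Bob is a knight.
- Dave (knave) says "Xander and I are the same type" - this is FALSE (a lie) because Dave is a knave and Xander is a knight.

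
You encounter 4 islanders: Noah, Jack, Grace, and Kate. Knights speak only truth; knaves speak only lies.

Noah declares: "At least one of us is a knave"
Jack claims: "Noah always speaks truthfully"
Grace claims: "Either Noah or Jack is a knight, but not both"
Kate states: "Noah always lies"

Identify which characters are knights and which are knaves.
Noah is a knight.
Jack is a knight.
Grace is a knave.
Kate is a knave.

Verification:
- Noah (knight) says "At least one of us is a knave" - this is TRUE because Grace and Kate are knaves.
- Jack (knight) says "Noah always speaks truthfully" - this is TRUE because Noah is a knight.
- Grace (knave) says "Either Noah or Jack is a knight, but not both" - this is FALSE (a lie) because Noah is a knight and Jack is a knight.
- Kate (knave) says "Noah always lies" - this is FALSE (a lie) because Noah is a knight.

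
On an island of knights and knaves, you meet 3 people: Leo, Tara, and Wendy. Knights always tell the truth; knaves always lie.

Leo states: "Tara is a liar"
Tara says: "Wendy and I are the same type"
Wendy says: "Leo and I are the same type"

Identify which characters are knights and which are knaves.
Leo is a knight.
Tara is a knave.
Wendy is a knight.

Verification:
- Leo (knight) says "Tara is a liar" - this is TRUE because Tara is a knave.
- Tara (knave) says "Wendy and I are the same type" - this is FALSE (a lie) because Tara is a knave and Wendy is a knight.
- Wendy (knight) says "Leo and I are the same type" - this is TRUE because Wendy is a knight and Leo is a knight.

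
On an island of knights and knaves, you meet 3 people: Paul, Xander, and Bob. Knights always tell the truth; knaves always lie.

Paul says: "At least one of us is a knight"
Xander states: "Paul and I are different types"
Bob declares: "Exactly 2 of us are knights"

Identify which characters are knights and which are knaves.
Paul is a knave.
Xander is a knave.
Bob is a knave.

Verification:
- Paul (knave) says "At least one of us is a knight" - this is FALSE (a lie) because no one is a knight.
- Xander (knave) says "Paul and I are different types" - this is FALSE (a lie) because Xander is a knave and Paul is a knave.
- Bob (knave) says "Exactly 2 of us are knights" - this is FALSE (a lie) because there are 0 knights.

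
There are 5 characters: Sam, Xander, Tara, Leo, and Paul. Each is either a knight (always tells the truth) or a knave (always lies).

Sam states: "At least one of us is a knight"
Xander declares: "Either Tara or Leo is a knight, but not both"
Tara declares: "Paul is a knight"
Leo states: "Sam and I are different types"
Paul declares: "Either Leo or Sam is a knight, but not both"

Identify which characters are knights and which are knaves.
Sam is a knave.
Xander is a knave.
Tara is a knave.
Leo is a knave.
Paul is a knave.

Verification:
- Sam (knave) says "At least one of us is a knight" - this is FALSE (a lie) because no one is a knight.
- Xander (knave) says "Either Tara or Leo is a knight, but not both" - this is FALSE (a lie) because Tara is a knave and Leo is a knave.
- Tara (knave) says "Paul is a knight" - this is FALSE (a lie) because Paul is a knave.
- Leo (knave) says "Sam and I are different types" - this is FALSE (a lie) because Leo is a knave and Sam is a knave.
- Paul (knave) says "Either Leo or Sam is a knight, but not both" - this is FALSE (a lie) because Leo is a knave and Sam is a knave.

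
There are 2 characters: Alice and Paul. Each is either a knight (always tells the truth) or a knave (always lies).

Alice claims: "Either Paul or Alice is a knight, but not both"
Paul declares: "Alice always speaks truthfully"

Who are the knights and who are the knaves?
Alice is a knave.
Paul is a knave.

Verification:
- Alice (knave) says "Either Paul or Alice is a knight, but not both" - this is FALSE (a lie) because Paul is a knave and Alice is a knave.
- Paul (knave) says "Alice always speaks truthfully" - this is FALSE (a lie) because Alice is a knave.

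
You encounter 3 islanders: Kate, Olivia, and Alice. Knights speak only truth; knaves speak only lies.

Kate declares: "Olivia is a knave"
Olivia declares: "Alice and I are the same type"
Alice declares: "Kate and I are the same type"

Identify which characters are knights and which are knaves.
Kate is a knight.
Olivia is a knave.
Alice is a knight.

Verification:
- Kate (knight) says "Olivia is a knave" - this is TRUE because Olivia is a knave.
- Olivia (knave) says "Alice and I are the same type" - this is FALSE (a lie) because Olivia is a knave and Alice is a knight.
- Alice (knight) says "Kate and I are the same type" - this is TRUE because Alice is a knight and Kate is a knight.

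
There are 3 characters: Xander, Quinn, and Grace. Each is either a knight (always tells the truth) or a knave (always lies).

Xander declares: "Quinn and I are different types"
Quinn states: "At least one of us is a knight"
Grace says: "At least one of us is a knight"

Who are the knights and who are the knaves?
Xander is a knave.
Quinn is a knave.
Grace is a knave.

Verification:
- Xander (knave) says "Quinn and I are different types" - this is FALSE (a lie) because Xander is a knave and Quinn is a knave.
- Quinn (knave) says "At least one of us is a knight" - this is FALSE (a lie) because no one is a knight.
- Grace (knave) says "At least one of us is a knight" - this is FALSE (a lie) because no one is a knight.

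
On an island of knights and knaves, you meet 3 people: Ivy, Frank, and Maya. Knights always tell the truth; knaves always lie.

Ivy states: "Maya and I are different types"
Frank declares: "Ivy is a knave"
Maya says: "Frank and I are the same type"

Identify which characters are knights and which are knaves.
Ivy is a knave.
Frank is a knight.
Maya is a knave.

Verification:
- Ivy (knave) says "Maya and I are different types" - this is FALSE (a lie) because Ivy is a knave and Maya is a knave.
- Frank (knight) says "Ivy is a knave" - this is TRUE because Ivy is a knave.
- Maya (knave) says "Frank and I are the same type" - this is FALSE (a lie) because Maya is a knave and Frank is a knight.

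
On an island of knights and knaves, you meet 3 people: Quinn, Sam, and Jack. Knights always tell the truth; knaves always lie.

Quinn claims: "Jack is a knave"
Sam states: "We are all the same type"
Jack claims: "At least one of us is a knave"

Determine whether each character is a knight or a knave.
Quinn is a knave.
Sam is a knave.
Jack is a knight.

Verification:
- Quinn (knave) says "Jack is a knave" - this is FALSE (a lie) because Jack is a knight.
- Sam (knave) says "We are all the same type" - this is FALSE (a lie) because Jack is a knight and Quinn and Sam are knaves.
- Jack (knight) says "At least one of us is a knave" - this is TRUE because Quinn and Sam are knaves.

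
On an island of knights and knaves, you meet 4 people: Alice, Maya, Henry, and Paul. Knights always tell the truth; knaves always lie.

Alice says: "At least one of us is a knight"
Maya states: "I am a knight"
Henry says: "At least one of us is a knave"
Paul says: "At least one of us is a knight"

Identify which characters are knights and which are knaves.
Alice is a knight.
Maya is a knave.
Henry is a knight.
Paul is a knight.

Verification:
- Alice (knight) says "At least one of us is a knight" - this is TRUE because Alice, Henry, and Paul are knights.
- Maya (knave) says "I am a knight" - this is FALSE (a lie) because Maya is a knave.
- Henry (knight) says "At least one of us is a knave" - this is TRUE because Maya is a knave.
- Paul (knight) says "At least one of us is a knight" - this is TRUE because Alice, Henry, and Paul are knights.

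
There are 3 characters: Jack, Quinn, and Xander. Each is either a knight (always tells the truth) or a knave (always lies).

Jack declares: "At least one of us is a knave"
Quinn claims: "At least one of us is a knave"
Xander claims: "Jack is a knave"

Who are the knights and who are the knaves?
Jack is a knight.
Quinn is a knight.
Xander is a knave.

Verification:
- Jack (knight) says "At least one of us is a knave" - this is TRUE because Xander is a knave.
- Quinn (knight) says "At least one of us is a knave" - this is TRUE because Xander is a knave.
- Xander (knave) says "Jack is a knave" - this is FALSE (a lie) because Jack is a knight.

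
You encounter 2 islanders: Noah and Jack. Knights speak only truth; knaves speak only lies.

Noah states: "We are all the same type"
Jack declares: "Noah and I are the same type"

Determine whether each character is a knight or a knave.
Noah is a knight.
Jack is a knight.

Verification:
- Noah (knight) says "We are all the same type" - this is TRUE because Noah and Jack are knights.
- Jack (knight) says "Noah and I are the same type" - this is TRUE because Jack is a knight and Noah is a knight.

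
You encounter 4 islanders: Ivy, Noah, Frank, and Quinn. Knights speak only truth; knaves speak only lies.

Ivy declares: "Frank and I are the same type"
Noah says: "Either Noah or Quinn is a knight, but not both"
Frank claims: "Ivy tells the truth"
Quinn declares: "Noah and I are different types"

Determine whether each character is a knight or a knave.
Ivy is a knight.
Noah is a knave.
Frank is a knight.
Quinn is a knave.

Verification:
- Ivy (knight) says "Frank and I are the same type" - this is TRUE because Ivy is a knight and Frank is a knight.
- Noah (knave) says "Either Noah or Quinn is a knight, but not both" - this is FALSE (a lie) because Noah is a knave and Quinn is a knave.
- Frank (knight) says "Ivy tells the truth" - this is TRUE because Ivy is a knight.
- Quinn (knave) says "Noah and I are different types" - this is FALSE (a lie) because Quinn is a knave and Noah is a knave.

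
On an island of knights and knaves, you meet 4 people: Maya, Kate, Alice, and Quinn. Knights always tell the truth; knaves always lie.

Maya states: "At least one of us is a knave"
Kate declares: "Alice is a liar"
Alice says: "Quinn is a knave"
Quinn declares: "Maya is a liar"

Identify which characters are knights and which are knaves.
Maya is a knight.
Kate is a knave.
Alice is a knight.
Quinn is a knave.

Verification:
- Maya (knight) says "At least one of us is a knave" - this is TRUE because Kate and Quinn are knaves.
- Kate (knave) says "Alice is a liar" - this is FALSE (a lie) because Alice is a knight.
- Alice (knight) says "Quinn is a knave" - this is TRUE because Quinn is a knave.
- Quinn (knave) says "Maya is a liar" - this is FALSE (a lie) because Maya is a knight.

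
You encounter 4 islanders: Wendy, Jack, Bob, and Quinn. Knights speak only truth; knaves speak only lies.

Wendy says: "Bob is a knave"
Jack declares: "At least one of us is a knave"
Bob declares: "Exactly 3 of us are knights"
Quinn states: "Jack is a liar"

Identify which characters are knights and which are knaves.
Wendy is a knight.
Jack is a knight.
Bob is a knave.
Quinn is a knave.

Verification:
- Wendy (knight) says "Bob is a knave" - this is TRUE because Bob is a knave.
- Jack (knight) says "At least one of us is a knave" - this is TRUE because Bob and Quinn are knaves.
- Bob (knave) says "Exactly 3 of us are knights" - this is FALSE (a lie) because there are 2 knights.
- Quinn (knave) says "Jack is a liar" - this is FALSE (a lie) because Jack is a knight.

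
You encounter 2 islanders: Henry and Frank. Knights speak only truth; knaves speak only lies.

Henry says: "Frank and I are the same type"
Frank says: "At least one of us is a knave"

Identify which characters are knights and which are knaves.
Henry is a knave.
Frank is a knight.

Verification:
- Henry (knave) says "Frank and I are the same type" - this is FALSE (a lie) because Henry is a knave and Frank is a knight.
- Frank (knight) says "At least one of us is a knave" - this is TRUE because Henry is a knave.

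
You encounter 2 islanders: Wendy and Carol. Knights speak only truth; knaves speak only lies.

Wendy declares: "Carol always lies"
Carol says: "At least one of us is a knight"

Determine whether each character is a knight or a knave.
Wendy is a knave.
Carol is a knight.

Verification:
- Wendy (knave) says "Carol always lies" - this is FALSE (a lie) because Carol is a knight.
- Carol (knight) says "At least one of us is a knight" - this is TRUE because Carol is a knight.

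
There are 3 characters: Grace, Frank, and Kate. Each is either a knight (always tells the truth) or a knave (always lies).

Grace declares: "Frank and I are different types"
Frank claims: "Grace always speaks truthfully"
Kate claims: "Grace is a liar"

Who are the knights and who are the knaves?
Grace is a knave.
Frank is a knave.
Kate is a knight.

Verification:
- Grace (knave) says "Frank and I are different types" - this is FALSE (a lie) because Grace is a knave and Frank is a knave.
- Frank (knave) says "Grace always speaks truthfully" - this is FALSE (a lie) because Grace is a knave.
- Kate (knight) says "Grace is a liar" - this is TRUE because Grace is a knave.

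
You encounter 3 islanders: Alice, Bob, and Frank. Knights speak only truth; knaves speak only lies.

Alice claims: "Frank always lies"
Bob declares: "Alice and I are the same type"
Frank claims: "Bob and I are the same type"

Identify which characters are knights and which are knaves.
Alice is a knight.
Bob is a knight.
Frank is a knave.

Verification:
- Alice (knight) says "Frank always lies" - this is TRUE because Frank is a knave.
- Bob (knight) says "Alice and I are the same type" - this is TRUE because Bob is a knight and Alice is a knight.
- Frank (knave) says "Bob and I are the same type" - this is FALSE (a lie) because Frank is a knave and Bob is a knight.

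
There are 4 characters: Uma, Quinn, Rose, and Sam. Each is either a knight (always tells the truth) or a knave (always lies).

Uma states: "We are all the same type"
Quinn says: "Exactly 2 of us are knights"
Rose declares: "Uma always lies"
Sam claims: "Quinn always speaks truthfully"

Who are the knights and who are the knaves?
Uma is a knave.
Quinn is a knave.
Rose is a knight.
Sam is a knave.

Verification:
- Uma (knave) says "We are all the same type" - this is FALSE (a lie) because Rose is a knight and Uma, Quinn, and Sam are knaves.
- Quinn (knave) says "Exactly 2 of us are knights" - this is FALSE (a lie) because there are 1 knights.
- Rose (knight) says "Uma always lies" - this is TRUE because Uma is a knave.
- Sam (knave) says "Quinn always speaks truthfully" - this is FALSE (a lie) because Quinn is a knave.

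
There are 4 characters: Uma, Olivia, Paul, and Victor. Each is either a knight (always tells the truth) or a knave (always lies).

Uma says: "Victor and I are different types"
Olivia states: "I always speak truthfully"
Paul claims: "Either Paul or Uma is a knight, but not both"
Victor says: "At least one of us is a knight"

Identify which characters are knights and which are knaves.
Uma is a knave.
Olivia is a knave.
Paul is a knave.
Victor is a knave.

Verification:
- Uma (knave) says "Victor and I are different types" - this is FALSE (a lie) because Uma is a knave and Victor is a knave.
- Olivia (knave) says "I always speak truthfully" - this is FALSE (a lie) because Olivia is a knave.
- Paul (knave) says "Either Paul or Uma is a knight, but not both" - this is FALSE (a lie) because Paul is a knave and Uma is a knave.
- Victor (knave) says "At least one of us is a knight" - this is FALSE (a lie) because no one is a knight.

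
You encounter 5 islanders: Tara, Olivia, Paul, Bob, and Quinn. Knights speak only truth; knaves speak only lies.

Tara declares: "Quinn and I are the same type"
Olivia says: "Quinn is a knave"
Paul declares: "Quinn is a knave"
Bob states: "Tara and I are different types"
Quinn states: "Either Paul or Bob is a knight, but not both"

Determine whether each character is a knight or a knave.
Tara is a knave.
Olivia is a knave.
Paul is a knave.
Bob is a knight.
Quinn is a knight.

Verification:
- Tara (knave) says "Quinn and I are the same type" - this is FALSE (a lie) because Tara is a knave and Quinn is a knight.
- Olivia (knave) says "Quinn is a knave" - this is FALSE (a lie) because Quinn is a knight.
- Paul (knave) says "Quinn is a knave" - this is FALSE (a lie) because Quinn is a knight.
- Bob (knight) says "Tara and I are different types" - this is TRUE because Bob is a knight and Tara is a knave.
- Quinn (knight) says "Either Paul or Bob is a knight, but not both" - this is TRUE because Paul is a knave and Bob is a knight.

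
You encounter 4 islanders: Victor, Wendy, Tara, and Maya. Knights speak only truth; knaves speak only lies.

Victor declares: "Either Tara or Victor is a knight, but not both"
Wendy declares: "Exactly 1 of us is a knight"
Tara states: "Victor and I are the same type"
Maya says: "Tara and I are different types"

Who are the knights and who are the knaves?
Victor is a knight.
Wendy is a knave.
Tara is a knave.
Maya is a knight.

Verification:
- Victor (knight) says "Either Tara or Victor is a knight, but not both" - this is TRUE because Tara is a knave and Victor is a knight.
- Wendy (knave) says "Exactly 1 of us is a knight" - this is FALSE (a lie) because there are 2 knights.
- Tara (knave) says "Victor and I are the same type" - this is FALSE (a lie) because Tara is a knave and Victor is a knight.
- Maya (knight) says "Tara and I are different types" - this is TRUE because Maya is a knight and Tara is a knave.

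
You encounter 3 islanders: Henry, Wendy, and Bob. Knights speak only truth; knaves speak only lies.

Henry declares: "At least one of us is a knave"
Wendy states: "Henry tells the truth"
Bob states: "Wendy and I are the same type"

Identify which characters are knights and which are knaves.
Henry is a knight.
Wendy is a knight.
Bob is a knave.

Verification:
- Henry (knight) says "At least one of us is a knave" - this is TRUE because Bob is a knave.
- Wendy (knight) says "Henry tells the truth" - this is TRUE because Henry is a knight.
- Bob (knave) says "Wendy and I are the same type" - this is FALSE (a lie) because Bob is a knave and Wendy is a knight.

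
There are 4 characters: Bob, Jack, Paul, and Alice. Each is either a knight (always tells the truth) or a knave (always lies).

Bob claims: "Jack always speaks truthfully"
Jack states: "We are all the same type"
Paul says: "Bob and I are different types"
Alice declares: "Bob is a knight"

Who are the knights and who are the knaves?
Bob is a knave.
Jack is a knave.
Paul is a knight.
Alice is a knave.

Verification:
- Bob (knave) says "Jack always speaks truthfully" - this is FALSE (a lie) because Jack is a knave.
- Jack (knave) says "We are all the same type" - this is FALSE (a lie) because Paul is a knight and Bob, Jack, and Alice are knaves.
- Paul (knight) says "Bob and I are different types" - this is TRUE because Paul is a knight and Bob is a knave.
- Alice (knave) says "Bob is a knight" - this is FALSE (a lie) because Bob is a knave.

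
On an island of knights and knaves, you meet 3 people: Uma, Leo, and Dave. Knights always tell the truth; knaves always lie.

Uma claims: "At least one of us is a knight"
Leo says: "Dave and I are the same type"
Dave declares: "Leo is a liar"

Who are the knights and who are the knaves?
Uma is a knight.
Leo is a knave.
Dave is a knight.

Verification:
- Uma (knight) says "At least one of us is a knight" - this is TRUE because Uma and Dave are knights.
- Leo (knave) says "Dave and I are the same type" - this is FALSE (a lie) because Leo is a knave and Dave is a knight.
- Dave (knight) says "Leo is a liar" - this is TRUE because Leo is a knave.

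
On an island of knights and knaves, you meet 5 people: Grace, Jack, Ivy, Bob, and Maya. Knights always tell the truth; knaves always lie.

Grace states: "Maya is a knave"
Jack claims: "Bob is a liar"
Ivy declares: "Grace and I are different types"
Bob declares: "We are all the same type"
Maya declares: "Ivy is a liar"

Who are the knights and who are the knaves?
Grace is a knave.
Jack is a knight.
Ivy is a knave.
Bob is a knave.
Maya is a knight.

Verification:
- Grace (knave) says "Maya is a knave" - this is FALSE (a lie) because Maya is a knight.
- Jack (knight) says "Bob is a liar" - this is TRUE because Bob is a knave.
- Ivy (knave) says "Grace and I are different types" - this is FALSE (a lie) because Ivy is a knave and Grace is a knave.
- Bob (knave) says "We are all the same type" - this is FALSE (a lie) because Jack and Maya are knights and Grace, Ivy, and Bob are knaves.
- Maya (knight) says "Ivy is a liar" - this is TRUE because Ivy is a knave.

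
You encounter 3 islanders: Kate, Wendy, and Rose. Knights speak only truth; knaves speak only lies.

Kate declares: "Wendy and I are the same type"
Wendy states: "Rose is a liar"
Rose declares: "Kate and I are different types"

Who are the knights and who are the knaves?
Kate is a knave.
Wendy is a knight.
Rose is a knave.

Verification:
- Kate (knave) says "Wendy and I are the same type" - this is FALSE (a lie) because Kate is a knave and Wendy is a knight.
- Wendy (knight) says "Rose is a liar" - this is TRUE because Rose is a knave.
- Rose (knave) says "Kate and I are different types" - this is FALSE (a lie) because Rose is a knave and Kate is a knave.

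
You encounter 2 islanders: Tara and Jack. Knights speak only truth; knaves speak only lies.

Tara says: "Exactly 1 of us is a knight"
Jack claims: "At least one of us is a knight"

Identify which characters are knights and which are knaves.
Tara is a knave.
Jack is a knave.

Verification:
- Tara (knave) says "Exactly 1 of us is a knight" - this is FALSE (a lie) because there are 0 knights.
- Jack (knave) says "At least one of us is a knight" - this is FALSE (a lie) because no one is a knight.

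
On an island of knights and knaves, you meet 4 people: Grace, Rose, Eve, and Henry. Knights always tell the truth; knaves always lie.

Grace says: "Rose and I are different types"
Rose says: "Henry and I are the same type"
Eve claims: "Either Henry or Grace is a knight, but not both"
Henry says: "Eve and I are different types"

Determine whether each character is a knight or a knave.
Grace is a knight.
Rose is a knave.
Eve is a knave.
Henry is a knight.

Verification:
- Grace (knight) says "Rose and I are different types" - this is TRUE because Grace is a knight and Rose is a knave.
- Rose (knave) says "Henry and I are the same type" - this is FALSE (a lie) because Rose is a knave and Henry is a knight.
- Eve (knave) says "Either Henry or Grace is a knight, but not both" - this is FALSE (a lie) because Henry is a knight and Grace is a knight.
- Henry (knight) says "Eve and I are different types" - this is TRUE because Henry is a knight and Eve is a knave.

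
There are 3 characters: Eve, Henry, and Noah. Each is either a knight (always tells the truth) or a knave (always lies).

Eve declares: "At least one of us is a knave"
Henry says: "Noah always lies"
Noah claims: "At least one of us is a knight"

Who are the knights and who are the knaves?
Eve is a knight.
Henry is a knave.
Noah is a knight.

Verification:
- Eve (knight) says "At least one of us is a knave" - this is TRUE because Henry is a knave.
- Henry (knave) says "Noah always lies" - this is FALSE (a lie) because Noah is a knight.
- Noah (knight) says "At least one of us is a knight" - this is TRUE because Eve and Noah are knights.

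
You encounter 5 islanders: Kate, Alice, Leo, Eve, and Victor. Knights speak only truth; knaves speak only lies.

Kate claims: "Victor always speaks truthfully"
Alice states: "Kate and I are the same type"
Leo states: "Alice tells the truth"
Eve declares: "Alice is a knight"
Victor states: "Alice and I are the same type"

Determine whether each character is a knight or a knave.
Kate is a knight.
Alice is a knight.
Leo is a knight.
Eve is a knight.
Victor is a knight.

Verification:
- Kate (knight) says "Victor always speaks truthfully" - this is TRUE because Victor is a knight.
- Alice (knight) says "Kate and I are the same type" - this is TRUE because Alice is a knight and Kate is a knight.
- Leo (knight) says "Alice tells the truth" - this is TRUE because Alice is a knight.
- Eve (knight) says "Alice is a knight" - this is TRUE because Alice is a knight.
- Victor (knight) says "Alice and I are the same type" - this is TRUE because Victor is a knight and Alice is a knight.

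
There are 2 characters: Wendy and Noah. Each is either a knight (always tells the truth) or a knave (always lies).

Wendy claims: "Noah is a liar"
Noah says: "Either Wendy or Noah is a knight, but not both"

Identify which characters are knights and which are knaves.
Wendy is a knave.
Noah is a knight.

Verification:
- Wendy (knave) says "Noah is a liar" - this is FALSE (a lie) because Noah is a knight.
- Noah (knight) says "Either Wendy or Noah is a knight, but not both" - this is TRUE because Wendy is a knave and Noah is a knight.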